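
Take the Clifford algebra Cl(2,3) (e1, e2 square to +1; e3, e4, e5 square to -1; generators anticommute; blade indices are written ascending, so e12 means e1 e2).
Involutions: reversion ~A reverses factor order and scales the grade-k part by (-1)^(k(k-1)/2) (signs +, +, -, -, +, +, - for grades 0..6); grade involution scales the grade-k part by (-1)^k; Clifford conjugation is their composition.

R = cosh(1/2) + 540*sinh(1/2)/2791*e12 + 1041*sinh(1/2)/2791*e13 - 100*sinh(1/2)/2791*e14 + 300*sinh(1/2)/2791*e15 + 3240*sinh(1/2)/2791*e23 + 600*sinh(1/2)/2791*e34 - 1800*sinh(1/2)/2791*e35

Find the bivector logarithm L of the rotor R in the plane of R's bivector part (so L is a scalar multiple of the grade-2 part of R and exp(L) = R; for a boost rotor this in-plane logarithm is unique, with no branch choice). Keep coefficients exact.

The scalar part of R is cosh(1/2), giving the rapidity magnitude (cosh is even); the bivector part supplies orientation, its quotient by sinh of the rapidity is the plane, and L = rapidity * plane — unique in that plane, since flipping both signs leaves L unchanged.
Concretely: cosh(rapidity) = cosh(1/2) gives rapidity = ±1/2, and since rapidity/sinh(rapidity) is even the sign is immaterial: L = (rapidity/sinh(rapidity)) * <R>_2 = (1/(2*sinh(1/2))) * <R>_2.
Answer: 270/2791*e12 + 1041/5582*e13 - 50/2791*e14 + 150/2791*e15 + 1620/2791*e23 + 300/2791*e34 - 900/2791*e35


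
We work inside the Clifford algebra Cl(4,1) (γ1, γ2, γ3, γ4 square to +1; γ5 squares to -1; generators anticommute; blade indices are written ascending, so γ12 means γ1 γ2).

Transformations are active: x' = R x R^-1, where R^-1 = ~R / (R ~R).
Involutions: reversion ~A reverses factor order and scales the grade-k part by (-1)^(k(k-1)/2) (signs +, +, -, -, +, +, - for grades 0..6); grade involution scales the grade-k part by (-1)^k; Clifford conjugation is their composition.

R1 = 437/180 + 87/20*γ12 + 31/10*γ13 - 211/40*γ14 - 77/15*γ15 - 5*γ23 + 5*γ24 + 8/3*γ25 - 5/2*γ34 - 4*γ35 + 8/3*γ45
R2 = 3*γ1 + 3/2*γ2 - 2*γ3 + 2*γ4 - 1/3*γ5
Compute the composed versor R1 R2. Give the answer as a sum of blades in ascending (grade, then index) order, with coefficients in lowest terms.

Distribute over the terms of R2 (each basis-blade product reordered to ascending indices, repeated generators contracted through their squares):
R1 (3*γ1) = 437/60*γ1 - 261/20*γ2 - 93/10*γ3 + 633/40*γ4 + 77/5*γ5 - 15*γ123 + 15*γ124 + 8*γ125 - 15/2*γ134 - 12*γ135 + 8*γ145
R1 (3/2*γ2) = 261/40*γ1 + 437/120*γ2 + 15/2*γ3 - 15/2*γ4 - 4*γ5 - 93/20*γ123 + 633/80*γ124 + 77/10*γ125 - 15/4*γ234 - 6*γ235 + 4*γ245
R1 (-2*γ3) = -31/5*γ1 + 10*γ2 - 437/90*γ3 - 5*γ4 - 8*γ5 - 87/10*γ123 - 211/20*γ134 - 154/15*γ135 + 10*γ234 + 16/3*γ235 - 16/3*γ345
R1 (2*γ4) = -211/20*γ1 + 10*γ2 - 5*γ3 + 437/90*γ4 - 16/3*γ5 + 87/10*γ124 + 31/5*γ134 + 154/15*γ145 - 10*γ234 - 16/3*γ245 + 8*γ345
R1 (-1/3*γ5) = -77/45*γ1 + 8/9*γ2 - 4/3*γ3 + 8/9*γ4 - 437/540*γ5 - 29/20*γ125 - 31/30*γ135 + 211/120*γ145 + 5/3*γ235 - 5/3*γ245 + 5/6*γ345
Summing the partial products and collecting blades:
Answer: -335/72*γ1 + 4133/360*γ2 - 1169/90*γ3 + 653/72*γ4 - 1481/540*γ5 - 567/20*γ123 + 2529/80*γ124 + 57/4*γ125 - 237/20*γ134 - 233/10*γ135 + 801/40*γ145 - 15/4*γ234 + γ235 - 3*γ245 + 7/2*γ345


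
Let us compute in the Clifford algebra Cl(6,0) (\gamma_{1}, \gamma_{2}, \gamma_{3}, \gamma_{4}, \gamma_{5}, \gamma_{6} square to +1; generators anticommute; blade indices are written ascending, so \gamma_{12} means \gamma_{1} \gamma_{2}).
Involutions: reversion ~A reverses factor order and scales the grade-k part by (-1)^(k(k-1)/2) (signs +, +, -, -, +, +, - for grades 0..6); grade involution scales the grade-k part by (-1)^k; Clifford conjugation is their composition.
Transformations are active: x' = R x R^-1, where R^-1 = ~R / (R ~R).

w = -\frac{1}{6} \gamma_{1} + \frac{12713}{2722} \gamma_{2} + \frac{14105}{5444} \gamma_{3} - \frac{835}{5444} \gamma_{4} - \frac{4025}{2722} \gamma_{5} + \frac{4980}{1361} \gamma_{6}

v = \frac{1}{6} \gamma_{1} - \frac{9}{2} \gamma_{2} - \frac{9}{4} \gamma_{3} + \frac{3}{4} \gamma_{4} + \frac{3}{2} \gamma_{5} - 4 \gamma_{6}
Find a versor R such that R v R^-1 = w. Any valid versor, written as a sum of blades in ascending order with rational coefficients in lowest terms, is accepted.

Take R = v + w = \frac{232}{1361} \gamma_{2} + \frac{464}{1361} \gamma_{3} + \frac{812}{1361} \gamma_{4} + \frac{29}{1361} \gamma_{5} - \frac{464}{1361} \gamma_{6}. Because q(v) = q(w) = \frac{3179}{72}, conjugation by R sends v exactly to w.
Answer: \frac{232}{1361} \gamma_{2} + \frac{464}{1361} \gamma_{3} + \frac{812}{1361} \gamma_{4} + \frac{29}{1361} \gamma_{5} - \frac{464}{1361} \gamma_{6}


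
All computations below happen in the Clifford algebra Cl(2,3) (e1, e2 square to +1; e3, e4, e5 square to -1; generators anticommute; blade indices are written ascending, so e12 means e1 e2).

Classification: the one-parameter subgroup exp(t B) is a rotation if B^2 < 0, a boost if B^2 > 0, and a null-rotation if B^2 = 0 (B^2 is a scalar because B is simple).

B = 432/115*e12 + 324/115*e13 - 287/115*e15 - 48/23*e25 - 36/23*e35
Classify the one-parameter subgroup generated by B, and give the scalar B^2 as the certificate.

B^2 term by term: the squares give (432/115)^2*(e12)^2 + (324/115)^2*(e13)^2 + (-287/115)^2*(e15)^2 + (-48/23)^2*(e25)^2 + (-36/23)^2*(e35)^2 = 186624/13225*(-1) + 104976/13225*(+1) + 82369/13225*(+1) + 2304/529*(+1) + 1296/529*(-1) = 49/25 (each basis 2-blade squares to minus the product of its generators' squares); cross terms between blades sharing an index anticommute and cancel; the commuting (index-disjoint) pairs give grade-4 terms 2*c*c'*(blade product), which cancel blade by blade — e1235: -31104/2645 + 31104/2645 = 0 — confirming B is simple. So B^2 = 49/25.
Answer: boost, certificate B^2 = 49/25. The scalar 49/25 is the complete invariant here: its sign names the subgroup type.


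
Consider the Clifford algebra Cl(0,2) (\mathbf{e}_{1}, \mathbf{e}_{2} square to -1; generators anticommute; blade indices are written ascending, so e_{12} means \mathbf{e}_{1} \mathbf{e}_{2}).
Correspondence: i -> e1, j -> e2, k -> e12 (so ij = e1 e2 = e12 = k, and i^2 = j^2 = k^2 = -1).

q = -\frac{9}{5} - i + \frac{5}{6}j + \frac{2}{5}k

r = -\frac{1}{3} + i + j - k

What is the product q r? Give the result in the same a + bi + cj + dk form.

In blades: q = -\frac{9}{5} - e_{1} + \frac{5}{6} e_{2} + \frac{2}{5} e_{12}, r = -\frac{1}{3} + e_{1} + e_{2} - e_{12}.
Distribute q over r term by term (generator squares from the signature, products reordered to ascending indices): (-\frac{9}{5})*r = \frac{3}{5} - \frac{9}{5} e_{1} - \frac{9}{5} e_{2} + \frac{9}{5} e_{12}; (-e_{1})*r = 1 + \frac{1}{3} e_{1} - e_{2} - e_{12}; (\frac{5}{6} e_{2})*r = -\frac{5}{6} - \frac{5}{6} e_{1} - \frac{5}{18} e_{2} - \frac{5}{6} e_{12}; (\frac{2}{5} e_{12})*r = \frac{2}{5} - \frac{2}{5} e_{1} + \frac{2}{5} e_{2} - \frac{2}{15} e_{12}.
Sum: \frac{7}{6} - \frac{27}{10} e_{1} - \frac{241}{90} e_{2} - \frac{1}{6} e_{12}; translating back through the correspondence:
Answer: \frac{7}{6} - \frac{27}{10}i - \frac{241}{90}j - \frac{1}{6}k


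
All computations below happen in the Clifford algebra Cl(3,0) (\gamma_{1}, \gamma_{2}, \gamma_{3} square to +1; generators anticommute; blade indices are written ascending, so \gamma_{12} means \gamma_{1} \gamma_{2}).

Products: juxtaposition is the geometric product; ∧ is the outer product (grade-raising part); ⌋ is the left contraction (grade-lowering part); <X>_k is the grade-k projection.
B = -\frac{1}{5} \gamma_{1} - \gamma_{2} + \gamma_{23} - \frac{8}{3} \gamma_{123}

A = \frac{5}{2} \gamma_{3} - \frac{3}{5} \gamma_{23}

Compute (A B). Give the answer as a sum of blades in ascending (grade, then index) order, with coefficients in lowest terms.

step 1: \frac{3}{5} - \frac{8}{5} \gamma_{1} - \frac{5}{2} \gamma_{2} - \frac{3}{5} \gamma_{3} - \frac{20}{3} \gamma_{12} + \frac{1}{2} \gamma_{13} + \frac{5}{2} \gamma_{23} + \frac{3}{25} \gamma_{123}
Answer: \frac{3}{5} - \frac{8}{5} \gamma_{1} - \frac{5}{2} \gamma_{2} - \frac{3}{5} \gamma_{3} - \frac{20}{3} \gamma_{12} + \frac{1}{2} \gamma_{13} + \frac{5}{2} \gamma_{23} + \frac{3}{25} \gamma_{123}


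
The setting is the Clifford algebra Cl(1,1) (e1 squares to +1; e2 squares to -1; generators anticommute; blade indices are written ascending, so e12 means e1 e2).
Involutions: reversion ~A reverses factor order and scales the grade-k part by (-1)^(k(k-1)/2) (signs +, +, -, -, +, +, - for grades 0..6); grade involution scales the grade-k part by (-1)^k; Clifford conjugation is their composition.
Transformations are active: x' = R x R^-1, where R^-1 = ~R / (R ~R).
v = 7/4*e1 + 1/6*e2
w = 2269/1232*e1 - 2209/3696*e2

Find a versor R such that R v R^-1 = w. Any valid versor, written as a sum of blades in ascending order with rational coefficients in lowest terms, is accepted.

Sketch: the shared square 437/144 makes R = v + w = 4425/1232*e1 - 531/1232*e2 the natural versor; its sandwich fixes that direction, negates (v - w)/2, and sends v to w.
Answer: 4425/1232*e1 - 531/1232*e2


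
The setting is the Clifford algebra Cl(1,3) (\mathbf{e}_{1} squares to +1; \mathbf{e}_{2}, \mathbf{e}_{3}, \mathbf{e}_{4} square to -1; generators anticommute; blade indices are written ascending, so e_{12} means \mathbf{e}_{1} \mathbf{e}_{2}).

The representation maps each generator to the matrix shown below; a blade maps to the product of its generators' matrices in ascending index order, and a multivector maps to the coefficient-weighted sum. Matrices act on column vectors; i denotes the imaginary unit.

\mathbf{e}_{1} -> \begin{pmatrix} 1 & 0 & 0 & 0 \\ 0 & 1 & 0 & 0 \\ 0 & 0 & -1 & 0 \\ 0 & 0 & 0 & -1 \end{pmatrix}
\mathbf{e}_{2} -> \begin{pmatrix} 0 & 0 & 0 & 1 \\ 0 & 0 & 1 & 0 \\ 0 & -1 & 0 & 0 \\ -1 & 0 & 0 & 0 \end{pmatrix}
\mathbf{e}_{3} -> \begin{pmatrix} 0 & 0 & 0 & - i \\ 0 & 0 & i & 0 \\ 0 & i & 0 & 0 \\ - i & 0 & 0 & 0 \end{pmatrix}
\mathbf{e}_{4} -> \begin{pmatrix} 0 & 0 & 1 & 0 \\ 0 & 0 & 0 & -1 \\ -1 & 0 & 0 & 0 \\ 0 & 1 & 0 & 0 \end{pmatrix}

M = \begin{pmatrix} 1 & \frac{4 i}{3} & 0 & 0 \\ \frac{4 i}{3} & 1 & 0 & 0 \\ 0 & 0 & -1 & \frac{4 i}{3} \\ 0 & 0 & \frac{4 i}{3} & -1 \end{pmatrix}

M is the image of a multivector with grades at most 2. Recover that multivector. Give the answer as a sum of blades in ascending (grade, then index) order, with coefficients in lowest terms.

Method: the blade images are trace-orthogonal — tr(rho(e_A) rho(e_B)^-1) = 4 if A = B and 0 otherwise — and rho(e_A)^-1 = (e_A)^2 * rho(e_A) with (e_A)^2 = +1 or -1, so the coefficient of e_A in the preimage is (e_A)^2 * tr(M rho(e_A))/4.
Nonzero projections over blades of grade <= 2: e_{1}: (e_{1})^2 = +1, tr(M rho(e_{1})) = 4, coefficient 1; e_{34}: (e_{34})^2 = -1, tr(M rho(e_{34})) = \frac{16}{3}, coefficient -\frac{4}{3}. Every other blade of grade <= 2 projects to 0.
Answer: e_{1} - \frac{4}{3} e_{34}


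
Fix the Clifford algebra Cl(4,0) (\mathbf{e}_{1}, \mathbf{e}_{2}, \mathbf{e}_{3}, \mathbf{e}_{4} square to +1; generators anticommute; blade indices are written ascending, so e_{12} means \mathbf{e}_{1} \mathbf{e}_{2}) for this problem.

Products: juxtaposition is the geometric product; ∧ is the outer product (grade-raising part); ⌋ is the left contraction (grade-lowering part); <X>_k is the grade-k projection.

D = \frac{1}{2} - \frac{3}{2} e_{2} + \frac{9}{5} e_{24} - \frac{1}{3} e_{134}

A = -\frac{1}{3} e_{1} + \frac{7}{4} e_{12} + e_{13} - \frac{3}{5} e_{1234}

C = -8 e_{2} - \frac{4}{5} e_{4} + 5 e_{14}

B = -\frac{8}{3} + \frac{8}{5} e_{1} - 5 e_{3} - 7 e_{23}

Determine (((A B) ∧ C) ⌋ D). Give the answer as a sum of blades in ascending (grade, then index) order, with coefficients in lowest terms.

step 1: -\frac{8}{15} - \frac{37}{9} e_{1} - \frac{14}{5} e_{2} - \frac{8}{5} e_{3} + \frac{7}{3} e_{12} - \frac{53}{4} e_{13} - \frac{21}{5} e_{14} - \frac{77}{12} e_{123} - 3 e_{124} + \frac{24}{25} e_{234} + \frac{8}{5} e_{1234}
step 2: \frac{64}{15} e_{2} + \frac{32}{75} e_{4} + \frac{296}{9} e_{12} + \frac{28}{45} e_{14} - \frac{64}{5} e_{23} + \frac{56}{25} e_{24} + \frac{32}{25} e_{34} - 106 e_{123} - \frac{322}{15} e_{124} + \frac{93}{5} e_{134} + \frac{77}{15} e_{1234}
step 3: -\frac{529}{125} + \frac{32}{75} e_{1} - \frac{96}{125} e_{2} - \frac{28}{135} e_{3} + \frac{192}{25} e_{4} - \frac{32}{225} e_{13}
Answer: -\frac{529}{125} + \frac{32}{75} e_{1} - \frac{96}{125} e_{2} - \frac{28}{135} e_{3} + \frac{192}{25} e_{4} - \frac{32}{225} e_{13}


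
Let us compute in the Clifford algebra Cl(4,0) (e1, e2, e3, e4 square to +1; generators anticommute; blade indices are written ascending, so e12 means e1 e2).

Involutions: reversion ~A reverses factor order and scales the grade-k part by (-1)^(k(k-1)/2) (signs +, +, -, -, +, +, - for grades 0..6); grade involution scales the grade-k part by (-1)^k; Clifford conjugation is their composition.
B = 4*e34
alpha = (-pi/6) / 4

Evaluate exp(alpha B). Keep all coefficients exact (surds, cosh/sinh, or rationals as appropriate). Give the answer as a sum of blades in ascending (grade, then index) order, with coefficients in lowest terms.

B^2 = (4)^2*(e34)^2 = 16*(-1) = -16 (a basis 2-blade squares to minus the product of its generators' squares).
B^2 = -16 — the negative square puts this in the circular regime; l = 4, alpha*l = -pi/6, so exp(alpha B) = cos(-pi/6) + (sin(-pi/6)/4)*B = sqrt(3)/2 + (-1/8)*B.
Answer: sqrt(3)/2 - 1/2*e34


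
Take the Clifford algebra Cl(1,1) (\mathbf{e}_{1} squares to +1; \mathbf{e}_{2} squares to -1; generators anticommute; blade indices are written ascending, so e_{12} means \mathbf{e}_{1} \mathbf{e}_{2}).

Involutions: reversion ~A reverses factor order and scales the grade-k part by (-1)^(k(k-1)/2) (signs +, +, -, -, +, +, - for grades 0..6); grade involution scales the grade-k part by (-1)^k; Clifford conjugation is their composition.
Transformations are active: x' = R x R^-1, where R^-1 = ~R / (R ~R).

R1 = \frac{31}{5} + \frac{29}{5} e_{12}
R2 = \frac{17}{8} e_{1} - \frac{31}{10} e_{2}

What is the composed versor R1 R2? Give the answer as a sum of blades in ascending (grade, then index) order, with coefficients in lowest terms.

Distribute over the terms of R1 (each basis-blade product reordered to ascending indices, repeated generators contracted through their squares):
(\frac{31}{5}) R2 = \frac{527}{40} e_{1} - \frac{961}{50} e_{2}
(\frac{29}{5} e_{12}) R2 = \frac{899}{50} e_{1} - \frac{493}{40} e_{2}
Summing the partial products and collecting blades:
Answer: \frac{6231}{200} e_{1} - \frac{6309}{200} e_{2}


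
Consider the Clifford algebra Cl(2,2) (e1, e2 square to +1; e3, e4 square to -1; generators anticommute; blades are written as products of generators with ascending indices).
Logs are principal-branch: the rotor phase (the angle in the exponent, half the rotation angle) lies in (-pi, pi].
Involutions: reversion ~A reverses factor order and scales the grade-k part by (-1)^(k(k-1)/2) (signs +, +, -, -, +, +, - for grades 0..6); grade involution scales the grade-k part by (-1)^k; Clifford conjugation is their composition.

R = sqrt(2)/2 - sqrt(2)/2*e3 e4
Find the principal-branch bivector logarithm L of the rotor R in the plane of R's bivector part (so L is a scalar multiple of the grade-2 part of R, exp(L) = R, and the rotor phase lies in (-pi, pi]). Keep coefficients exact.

The scalar part of R is sqrt(2)/2, and that scalar determines the rotor phase on the principal branch; recovering the unit plane as bivector-part over sine of the phase gives L = phase * plane.
Concretely: cos(phase) = sqrt(2)/2 gives phase = ±pi/4, and since phase/sin(phase) is even the sign is immaterial: L = (phase/sin(phase)) * <R>_2 = (sqrt(2)*pi/4) * <R>_2.
Answer: -pi/4*e3 e4


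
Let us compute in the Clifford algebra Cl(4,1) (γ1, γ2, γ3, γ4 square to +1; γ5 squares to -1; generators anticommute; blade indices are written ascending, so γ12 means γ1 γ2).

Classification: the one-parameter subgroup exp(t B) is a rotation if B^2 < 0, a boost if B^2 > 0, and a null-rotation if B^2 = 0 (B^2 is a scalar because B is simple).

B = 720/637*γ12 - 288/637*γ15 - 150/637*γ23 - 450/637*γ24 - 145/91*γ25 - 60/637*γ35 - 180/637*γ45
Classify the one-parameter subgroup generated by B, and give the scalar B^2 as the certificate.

B^2 term by term: the squares give (720/637)^2*(γ12)^2 + (-288/637)^2*(γ15)^2 + (-150/637)^2*(γ23)^2 + (-450/637)^2*(γ24)^2 + (-145/91)^2*(γ25)^2 + (-60/637)^2*(γ35)^2 + (-180/637)^2*(γ45)^2 = 518400/405769*(-1) + 82944/405769*(+1) + 22500/405769*(-1) + 202500/405769*(-1) + 21025/8281*(+1) + 3600/405769*(+1) + 32400/405769*(+1) = 1 (each basis 2-blade squares to minus the product of its generators' squares); cross terms between blades sharing an index anticommute and cancel; the commuting (index-disjoint) pairs give grade-4 terms 2*c*c'*(blade product), which cancel blade by blade — γ1235: -86400/405769 + 86400/405769 = 0; γ1245: -259200/405769 + 259200/405769 = 0; γ2345: 54000/405769 - 54000/405769 = 0 — confirming B is simple. So B^2 = 1.
Answer: boost, certificate B^2 = 1. B^2 = 1 is basis-independent, so its sign is the whole story.


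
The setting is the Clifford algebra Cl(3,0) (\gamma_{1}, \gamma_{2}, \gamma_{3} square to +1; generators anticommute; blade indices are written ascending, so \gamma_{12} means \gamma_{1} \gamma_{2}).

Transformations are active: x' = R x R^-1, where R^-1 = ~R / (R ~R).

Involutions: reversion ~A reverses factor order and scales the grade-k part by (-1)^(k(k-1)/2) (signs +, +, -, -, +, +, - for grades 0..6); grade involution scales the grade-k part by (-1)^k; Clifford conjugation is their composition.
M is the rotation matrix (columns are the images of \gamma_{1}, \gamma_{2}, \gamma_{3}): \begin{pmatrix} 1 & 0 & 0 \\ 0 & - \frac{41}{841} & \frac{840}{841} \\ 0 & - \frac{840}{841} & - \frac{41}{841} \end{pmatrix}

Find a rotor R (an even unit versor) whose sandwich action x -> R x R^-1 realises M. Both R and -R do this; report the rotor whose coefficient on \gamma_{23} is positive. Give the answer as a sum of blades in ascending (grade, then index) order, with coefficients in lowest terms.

Method: write R = a + b12*\gamma_{12} + b13*\gamma_{13} + b23*\gamma_{23} with a^2 + b12^2 + b13^2 + b23^2 = 1 (so R^-1 = ~R). Expanding the columns R e_j ~R gives tr M = 4a^2 - 1 and, from the antisymmetric part, M21 - M12 = -4a*b12, M13 - M31 = 4a*b13, M32 - M23 = -4a*b23.
Here tr M = \frac{759}{841}, so a^2 = (1 + tr M)/4 = \frac{400}{841} and a = ±\frac{20}{29}. Taking a = \frac{20}{29}: M21 - M12 = 0, M13 - M31 = 0, M32 - M23 = -\frac{1680}{841}, giving b12 = 0, b13 = 0, b23 = \frac{21}{29}, i.e. R = \frac{20}{29} + \frac{21}{29} \gamma_{23}.
Its \gamma_{23} coefficient is already positive.
Answer: \frac{20}{29} + \frac{21}{29} \gamma_{23}. Why the constraint matters: R and -R act identically through the sandwich — M has trace \frac{759}{841} either way — so only the sign condition on \gamma_{23} picks one of the two preimages.


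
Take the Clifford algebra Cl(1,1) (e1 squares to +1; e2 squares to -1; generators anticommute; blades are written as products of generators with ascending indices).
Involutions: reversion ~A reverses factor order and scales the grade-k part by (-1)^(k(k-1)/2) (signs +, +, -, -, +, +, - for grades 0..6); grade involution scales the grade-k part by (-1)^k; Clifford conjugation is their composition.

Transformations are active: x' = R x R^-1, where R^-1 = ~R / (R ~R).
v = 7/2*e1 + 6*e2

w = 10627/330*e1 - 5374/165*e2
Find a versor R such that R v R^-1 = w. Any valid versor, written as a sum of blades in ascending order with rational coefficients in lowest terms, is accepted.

Here q(v) = q(w) = -95/4; the classical choice R = v + w = 5891/165*e1 - 4384/165*e2 then realises v -> w under the sandwich.
Answer: 5891/165*e1 - 4384/165*e2


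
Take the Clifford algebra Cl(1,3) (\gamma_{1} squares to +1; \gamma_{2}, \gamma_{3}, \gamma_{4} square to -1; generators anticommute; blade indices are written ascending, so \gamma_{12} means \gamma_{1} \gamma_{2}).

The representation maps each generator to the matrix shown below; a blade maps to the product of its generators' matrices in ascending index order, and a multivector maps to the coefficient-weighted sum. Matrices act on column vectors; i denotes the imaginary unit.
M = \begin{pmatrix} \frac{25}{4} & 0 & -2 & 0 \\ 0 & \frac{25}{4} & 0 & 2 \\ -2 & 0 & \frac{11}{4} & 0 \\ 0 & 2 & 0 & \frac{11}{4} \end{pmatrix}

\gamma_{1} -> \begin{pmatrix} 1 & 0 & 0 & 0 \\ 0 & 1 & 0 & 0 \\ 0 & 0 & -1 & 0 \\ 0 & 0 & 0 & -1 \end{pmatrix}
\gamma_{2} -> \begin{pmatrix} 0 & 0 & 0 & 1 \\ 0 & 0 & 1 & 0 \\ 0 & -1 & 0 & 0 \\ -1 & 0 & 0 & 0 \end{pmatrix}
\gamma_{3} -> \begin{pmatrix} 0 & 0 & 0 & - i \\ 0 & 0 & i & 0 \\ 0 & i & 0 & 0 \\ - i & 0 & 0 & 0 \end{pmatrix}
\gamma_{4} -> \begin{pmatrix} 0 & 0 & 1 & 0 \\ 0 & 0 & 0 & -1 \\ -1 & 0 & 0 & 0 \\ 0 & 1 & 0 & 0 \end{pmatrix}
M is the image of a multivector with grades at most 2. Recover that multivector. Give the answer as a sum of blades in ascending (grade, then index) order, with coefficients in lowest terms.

Method: the blade images are trace-orthogonal — tr(rho(e_A) rho(e_B)^-1) = 4 if A = B and 0 otherwise — and rho(e_A)^-1 = (e_A)^2 * rho(e_A) with (e_A)^2 = +1 or -1, so the coefficient of e_A in the preimage is (e_A)^2 * tr(M rho(e_A))/4.
Nonzero projections over blades of grade <= 2: 1: (1)^2 = +1, tr(M 1) = 18, coefficient \frac{9}{2}; \gamma_{1}: (\gamma_{1})^2 = +1, tr(M rho(\gamma_{1})) = 7, coefficient \frac{7}{4}; \gamma_{14}: (\gamma_{14})^2 = +1, tr(M rho(\gamma_{14})) = -8, coefficient -2. Every other blade of grade <= 2 projects to 0.
Answer: \frac{9}{2} + \frac{7}{4} \gamma_{1} - 2 \gamma_{14}


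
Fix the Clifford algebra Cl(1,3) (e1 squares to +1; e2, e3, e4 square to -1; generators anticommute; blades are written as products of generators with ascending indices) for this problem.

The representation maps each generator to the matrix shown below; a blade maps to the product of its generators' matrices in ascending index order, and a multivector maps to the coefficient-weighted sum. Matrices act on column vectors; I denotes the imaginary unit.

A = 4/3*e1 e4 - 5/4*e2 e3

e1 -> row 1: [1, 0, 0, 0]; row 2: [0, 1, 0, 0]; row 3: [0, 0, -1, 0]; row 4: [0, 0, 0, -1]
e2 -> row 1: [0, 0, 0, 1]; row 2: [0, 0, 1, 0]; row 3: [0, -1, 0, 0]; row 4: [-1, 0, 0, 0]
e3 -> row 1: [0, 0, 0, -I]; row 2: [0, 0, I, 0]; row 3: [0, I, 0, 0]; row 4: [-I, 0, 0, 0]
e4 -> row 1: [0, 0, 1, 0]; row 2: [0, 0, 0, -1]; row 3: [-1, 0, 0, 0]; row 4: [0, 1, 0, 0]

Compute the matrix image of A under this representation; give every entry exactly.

Bivector images (products of the table entries): rho(e1 e4) = rho(e1)rho(e4) = row 1: [0, 0, 1, 0]; row 2: [0, 0, 0, -1]; row 3: [1, 0, 0, 0]; row 4: [0, -1, 0, 0]; rho(e2 e3) = rho(e2)rho(e3) = row 1: [-I, 0, 0, 0]; row 2: [0, I, 0, 0]; row 3: [0, 0, -I, 0]; row 4: [0, 0, 0, I].
M = (4/3)*rho(e1 e4) + (-5/4)*rho(e2 e3), summed entrywise:
Answer: row 1: [5*I/4, 0, 4/3, 0]; row 2: [0, -5*I/4, 0, -4/3]; row 3: [4/3, 0, 5*I/4, 0]; row 4: [0, -4/3, 0, -5*I/4]


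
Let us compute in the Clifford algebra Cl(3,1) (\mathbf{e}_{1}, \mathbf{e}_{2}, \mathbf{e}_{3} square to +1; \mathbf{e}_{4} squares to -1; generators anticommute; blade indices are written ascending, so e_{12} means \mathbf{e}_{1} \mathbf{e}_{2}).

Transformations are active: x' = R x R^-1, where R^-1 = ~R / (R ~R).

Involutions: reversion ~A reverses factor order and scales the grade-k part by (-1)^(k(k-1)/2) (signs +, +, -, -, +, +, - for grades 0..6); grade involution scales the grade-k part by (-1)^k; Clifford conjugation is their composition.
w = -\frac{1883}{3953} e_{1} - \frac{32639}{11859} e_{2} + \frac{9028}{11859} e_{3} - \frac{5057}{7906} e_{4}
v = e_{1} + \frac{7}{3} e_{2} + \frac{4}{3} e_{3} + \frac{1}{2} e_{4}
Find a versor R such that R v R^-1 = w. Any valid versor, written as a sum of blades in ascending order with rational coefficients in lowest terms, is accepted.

R = v + w = \frac{2070}{3953} e_{1} - \frac{1656}{3953} e_{2} + \frac{8280}{3953} e_{3} - \frac{552}{3953} e_{4} works: the equal norms (\frac{287}{36}) guarantee its sandwich swaps v into w.
Answer: \frac{2070}{3953} e_{1} - \frac{1656}{3953} e_{2} + \frac{8280}{3953} e_{3} - \frac{552}{3953} e_{4}


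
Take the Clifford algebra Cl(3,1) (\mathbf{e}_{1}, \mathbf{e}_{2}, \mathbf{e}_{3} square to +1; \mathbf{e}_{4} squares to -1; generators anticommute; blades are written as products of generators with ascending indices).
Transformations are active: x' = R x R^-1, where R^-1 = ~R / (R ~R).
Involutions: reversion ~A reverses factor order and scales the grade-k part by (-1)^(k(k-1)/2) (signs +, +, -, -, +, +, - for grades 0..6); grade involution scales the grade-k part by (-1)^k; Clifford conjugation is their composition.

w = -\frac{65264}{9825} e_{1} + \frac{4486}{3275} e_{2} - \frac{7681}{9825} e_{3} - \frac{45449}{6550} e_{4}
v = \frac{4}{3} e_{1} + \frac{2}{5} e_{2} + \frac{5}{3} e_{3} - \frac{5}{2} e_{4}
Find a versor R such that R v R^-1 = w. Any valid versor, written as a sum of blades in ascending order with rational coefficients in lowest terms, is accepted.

Since q(v) = q(w) = -\frac{1381}{900}, the sum R = v + w = -\frac{17388}{3275} e_{1} + \frac{5796}{3275} e_{2} + \frac{2898}{3275} e_{3} - \frac{30912}{3275} e_{4} does the job whenever invertible.
Answer: -\frac{17388}{3275} e_{1} + \frac{5796}{3275} e_{2} + \frac{2898}{3275} e_{3} - \frac{30912}{3275} e_{4}


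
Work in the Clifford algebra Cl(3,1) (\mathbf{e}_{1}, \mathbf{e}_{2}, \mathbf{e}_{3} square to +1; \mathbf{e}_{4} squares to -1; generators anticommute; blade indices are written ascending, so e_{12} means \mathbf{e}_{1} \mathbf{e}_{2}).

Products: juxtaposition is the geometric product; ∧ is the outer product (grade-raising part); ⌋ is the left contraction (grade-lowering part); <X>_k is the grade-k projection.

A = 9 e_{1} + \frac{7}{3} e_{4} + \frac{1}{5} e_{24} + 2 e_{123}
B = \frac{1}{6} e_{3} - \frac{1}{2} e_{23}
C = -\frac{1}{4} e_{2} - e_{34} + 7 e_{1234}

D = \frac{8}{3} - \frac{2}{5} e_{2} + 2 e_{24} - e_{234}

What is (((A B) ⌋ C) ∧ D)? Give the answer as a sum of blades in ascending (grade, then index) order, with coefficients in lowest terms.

step 1: e_{1} + \frac{1}{3} e_{12} + \frac{3}{2} e_{13} - \frac{22}{45} e_{34} - \frac{9}{2} e_{123} - \frac{6}{5} e_{234}
step 2: \frac{22}{45} + \frac{42}{5} e_{1} + \frac{63}{2} e_{4} - \frac{154}{45} e_{12} + \frac{21}{2} e_{24} - \frac{7}{3} e_{34} + 7 e_{234}
step 3: \frac{176}{135} + \frac{112}{5} e_{1} - \frac{44}{225} e_{2} + 84 e_{4} - \frac{8428}{675} e_{12} + \frac{1871}{45} e_{24} - \frac{56}{9} e_{34} + \frac{84}{5} e_{124} + \frac{172}{9} e_{234} - \frac{42}{5} e_{1234}
Answer: \frac{176}{135} + \frac{112}{5} e_{1} - \frac{44}{225} e_{2} + 84 e_{4} - \frac{8428}{675} e_{12} + \frac{1871}{45} e_{24} - \frac{56}{9} e_{34} + \frac{84}{5} e_{124} + \frac{172}{9} e_{234} - \frac{42}{5} e_{1234}


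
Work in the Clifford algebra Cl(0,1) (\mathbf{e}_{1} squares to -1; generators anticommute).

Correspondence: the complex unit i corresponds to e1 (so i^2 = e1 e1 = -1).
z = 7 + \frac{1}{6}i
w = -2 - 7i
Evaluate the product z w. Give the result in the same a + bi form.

In blades: z = 7 + \frac{1}{6} e_{1}, w = -2 - 7 e_{1}.
Distribute z over w term by term (generator squares from the signature, products reordered to ascending indices): (7)*w = -14 - 49 e_{1}; (\frac{1}{6} e_{1})*w = \frac{7}{6} - \frac{1}{3} e_{1}.
Sum: -\frac{77}{6} - \frac{148}{3} e_{1}; translating back through the correspondence:
Answer: -\frac{77}{6} - \frac{148}{3}i


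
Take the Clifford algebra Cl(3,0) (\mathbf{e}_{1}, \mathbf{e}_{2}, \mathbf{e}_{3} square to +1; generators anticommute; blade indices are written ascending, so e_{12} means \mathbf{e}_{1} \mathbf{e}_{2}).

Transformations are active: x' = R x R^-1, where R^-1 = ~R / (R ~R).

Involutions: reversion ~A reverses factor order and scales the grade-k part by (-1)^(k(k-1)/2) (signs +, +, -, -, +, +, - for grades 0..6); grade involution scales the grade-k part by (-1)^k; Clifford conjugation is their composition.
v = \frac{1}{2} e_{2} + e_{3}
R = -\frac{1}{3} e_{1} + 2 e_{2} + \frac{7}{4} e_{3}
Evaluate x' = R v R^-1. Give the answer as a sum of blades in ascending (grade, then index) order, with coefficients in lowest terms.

~R = -\frac{1}{3} e_{1} + 2 e_{2} + \frac{7}{4} e_{3}, and R ~R = \frac{1033}{144}, so R^-1 = ~R / (\frac{1033}{144}).
R v = \frac{11}{4} - \frac{1}{6} e_{12} - \frac{1}{3} e_{13} + \frac{9}{8} e_{23}
Answer: -\frac{264}{1033} e_{1} + \frac{2135}{2066} e_{2} + \frac{353}{1033} e_{3}


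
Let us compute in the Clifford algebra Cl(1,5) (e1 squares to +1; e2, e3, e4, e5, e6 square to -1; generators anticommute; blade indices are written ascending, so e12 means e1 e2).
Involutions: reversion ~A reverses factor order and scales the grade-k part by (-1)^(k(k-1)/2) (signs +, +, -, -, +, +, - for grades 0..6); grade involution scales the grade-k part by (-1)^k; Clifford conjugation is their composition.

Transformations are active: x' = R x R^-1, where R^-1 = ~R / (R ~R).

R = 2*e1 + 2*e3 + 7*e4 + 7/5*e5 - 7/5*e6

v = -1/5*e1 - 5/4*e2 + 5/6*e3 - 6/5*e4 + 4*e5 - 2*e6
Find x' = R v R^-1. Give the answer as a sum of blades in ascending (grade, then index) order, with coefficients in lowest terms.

~R = 2*e1 + 2*e3 + 7*e4 + 7/5*e5 - 7/5*e6, and R ~R = -1323/25, so R^-1 = ~R / (-1323/25).
R v = -31/15 - 5/2*e12 + 31/15*e13 - e14 + 207/25*e15 - 107/25*e16 + 5/2*e23 + 35/4*e24 + 7/4*e25 - 7/4*e26 - 247/30*e34 + 41/6*e35 - 17/6*e36 + 742/25*e45 - 392/25*e46 + 14/5*e56
Answer: 7069/19845*e1 + 5/4*e2 - 5375/7938*e3 + 4952/2835*e4 - 2206/567*e5 + 1072/567*e6


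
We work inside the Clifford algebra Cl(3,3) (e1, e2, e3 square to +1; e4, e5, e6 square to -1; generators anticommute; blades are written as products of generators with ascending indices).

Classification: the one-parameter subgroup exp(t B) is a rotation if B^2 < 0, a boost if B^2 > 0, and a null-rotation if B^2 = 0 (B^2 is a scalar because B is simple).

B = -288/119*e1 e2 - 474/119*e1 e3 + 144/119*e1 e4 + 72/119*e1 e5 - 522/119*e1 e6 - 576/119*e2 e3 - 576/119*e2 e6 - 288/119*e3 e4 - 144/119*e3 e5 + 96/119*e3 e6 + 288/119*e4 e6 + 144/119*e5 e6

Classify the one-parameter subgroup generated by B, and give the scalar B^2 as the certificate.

B^2 term by term: the squares give (-288/119)^2*(e1 e2)^2 + (-474/119)^2*(e1 e3)^2 + (144/119)^2*(e1 e4)^2 + (72/119)^2*(e1 e5)^2 + (-522/119)^2*(e1 e6)^2 + (-576/119)^2*(e2 e3)^2 + (-576/119)^2*(e2 e6)^2 + (-288/119)^2*(e3 e4)^2 + (-144/119)^2*(e3 e5)^2 + (96/119)^2*(e3 e6)^2 + (288/119)^2*(e4 e6)^2 + (144/119)^2*(e5 e6)^2 = 82944/14161*(-1) + 224676/14161*(-1) + 20736/14161*(+1) + 5184/14161*(+1) + 272484/14161*(+1) + 331776/14161*(-1) + 331776/14161*(+1) + 82944/14161*(+1) + 20736/14161*(+1) + 9216/14161*(+1) + 82944/14161*(-1) + 20736/14161*(-1) = 0 (each basis 2-blade squares to minus the product of its generators' squares); cross terms between blades sharing an index anticommute and cancel; the commuting (index-disjoint) pairs give grade-4 terms 2*c*c'*(blade product), which cancel blade by blade — e1 e2 e3 e4: 165888/14161 - 165888/14161 = 0; e1 e2 e3 e5: 82944/14161 - 82944/14161 = 0; e1 e2 e3 e6: -55296/14161 - 546048/14161 + 601344/14161 = 0; e1 e2 e4 e6: -165888/14161 + 165888/14161 = 0; e1 e2 e5 e6: -82944/14161 + 82944/14161 = 0; e1 e3 e4 e5: 41472/14161 - 41472/14161 = 0; e1 e3 e4 e6: -273024/14161 - 27648/14161 + 300672/14161 = 0; e1 e3 e5 e6: -136512/14161 - 13824/14161 + 150336/14161 = 0; e1 e4 e5 e6: 41472/14161 - 41472/14161 = 0; e2 e3 e4 e6: -331776/14161 + 331776/14161 = 0; e2 e3 e5 e6: -165888/14161 + 165888/14161 = 0; e3 e4 e5 e6: -82944/14161 + 82944/14161 = 0 — confirming B is simple. So B^2 = 0.
Answer: null-rotation, certificate B^2 = 0. Note: conjugating B changes its blade decomposition but never the scalar B^2 = 0, whose sign settles the classification.


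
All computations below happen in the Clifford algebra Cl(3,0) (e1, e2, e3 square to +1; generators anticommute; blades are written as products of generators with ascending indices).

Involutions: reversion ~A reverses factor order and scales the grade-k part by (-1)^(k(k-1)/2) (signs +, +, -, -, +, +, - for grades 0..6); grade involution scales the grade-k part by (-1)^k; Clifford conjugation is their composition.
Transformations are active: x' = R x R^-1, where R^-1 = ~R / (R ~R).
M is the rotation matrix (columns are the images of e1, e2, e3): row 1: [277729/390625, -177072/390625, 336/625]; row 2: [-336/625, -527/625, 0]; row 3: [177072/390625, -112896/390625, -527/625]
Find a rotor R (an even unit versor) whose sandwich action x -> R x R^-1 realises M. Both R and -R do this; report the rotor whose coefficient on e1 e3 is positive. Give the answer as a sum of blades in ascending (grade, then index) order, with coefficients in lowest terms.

Method: write R = a + b12*e1 e2 + b13*e1 e3 + b23*e2 e3 with a^2 + b12^2 + b13^2 + b23^2 = 1 (so R^-1 = ~R). Expanding the columns R e_j ~R gives tr M = 4a^2 - 1 and, from the antisymmetric part, M21 - M12 = -4a*b12, M13 - M31 = 4a*b13, M32 - M23 = -4a*b23.
Here tr M = -381021/390625, so a^2 = (1 + tr M)/4 = 2401/390625 and a = ±49/625. Taking a = 49/625: M21 - M12 = -32928/390625, M13 - M31 = 32928/390625, M32 - M23 = -112896/390625, giving b12 = 168/625, b13 = 168/625, b23 = 576/625, i.e. R = 49/625 + 168/625*e1 e2 + 168/625*e1 e3 + 576/625*e2 e3.
Its e1 e3 coefficient is already positive.
Answer: 49/625 + 168/625*e1 e2 + 168/625*e1 e3 + 576/625*e2 e3. Key observation: the double cover Spin(3) -> SO(3) sends R and -R to the same matrix (trace -381021/390625 here), so the stated sign of the e1 e3 coefficient is what selects one sheet.


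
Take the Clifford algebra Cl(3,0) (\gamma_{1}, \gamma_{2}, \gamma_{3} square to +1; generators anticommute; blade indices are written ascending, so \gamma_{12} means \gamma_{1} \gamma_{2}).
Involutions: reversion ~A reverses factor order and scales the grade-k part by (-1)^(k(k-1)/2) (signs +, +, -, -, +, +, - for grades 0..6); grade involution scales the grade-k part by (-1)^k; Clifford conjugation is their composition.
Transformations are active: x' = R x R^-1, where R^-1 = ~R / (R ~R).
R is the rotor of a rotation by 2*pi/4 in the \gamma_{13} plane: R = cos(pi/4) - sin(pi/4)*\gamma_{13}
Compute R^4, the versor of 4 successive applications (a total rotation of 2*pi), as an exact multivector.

Rotor phase runs at HALF the rotation angle; powers of one rotor simply add phase, so after 4 steps in \gamma_{13} the phase is 4*pi/4 = \pi and R^4 = cos(\pi) - sin(\pi)*\gamma_{13}.
cos(\pi) = -1 and sin(\pi) = 0, so R^4 = -1. The total rotation 2*pi is 1 full turn, so every vector returns to itself, yet the rotor is -1, on the OTHER sheet of the double cover (an odd number of 2*pi turns).
Answer: -1


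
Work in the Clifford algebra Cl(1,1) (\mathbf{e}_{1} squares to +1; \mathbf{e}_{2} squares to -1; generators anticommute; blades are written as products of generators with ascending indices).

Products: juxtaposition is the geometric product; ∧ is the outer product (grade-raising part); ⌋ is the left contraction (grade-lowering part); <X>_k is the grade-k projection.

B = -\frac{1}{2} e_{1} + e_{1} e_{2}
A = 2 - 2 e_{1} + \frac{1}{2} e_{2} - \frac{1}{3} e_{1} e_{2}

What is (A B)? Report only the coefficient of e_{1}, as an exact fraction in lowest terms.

step 1: \frac{2}{3} - \frac{1}{2} e_{1} - \frac{13}{6} e_{2} + \frac{9}{4} e_{1} e_{2}
Answer: -\frac{1}{2}


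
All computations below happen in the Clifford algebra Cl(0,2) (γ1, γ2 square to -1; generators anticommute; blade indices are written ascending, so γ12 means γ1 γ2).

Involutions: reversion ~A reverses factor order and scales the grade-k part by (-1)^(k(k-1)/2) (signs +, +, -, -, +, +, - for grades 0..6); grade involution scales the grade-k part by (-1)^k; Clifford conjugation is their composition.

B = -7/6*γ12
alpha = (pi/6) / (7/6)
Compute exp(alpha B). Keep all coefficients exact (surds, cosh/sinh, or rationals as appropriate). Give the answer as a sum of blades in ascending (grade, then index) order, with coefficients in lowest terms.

B^2 = (-7/6)^2*(γ12)^2 = 49/36*(-1) = -49/36 (a basis 2-blade squares to minus the product of its generators' squares).
B^2 = -49/36 — since the square is negative, the closed form is circular: l = 7/6, alpha*l = pi/6, so exp(alpha B) = cos(pi/6) + (sin(pi/6)/(7/6))*B = sqrt(3)/2 + (3/7)*B.
Answer: sqrt(3)/2 - 1/2*γ12


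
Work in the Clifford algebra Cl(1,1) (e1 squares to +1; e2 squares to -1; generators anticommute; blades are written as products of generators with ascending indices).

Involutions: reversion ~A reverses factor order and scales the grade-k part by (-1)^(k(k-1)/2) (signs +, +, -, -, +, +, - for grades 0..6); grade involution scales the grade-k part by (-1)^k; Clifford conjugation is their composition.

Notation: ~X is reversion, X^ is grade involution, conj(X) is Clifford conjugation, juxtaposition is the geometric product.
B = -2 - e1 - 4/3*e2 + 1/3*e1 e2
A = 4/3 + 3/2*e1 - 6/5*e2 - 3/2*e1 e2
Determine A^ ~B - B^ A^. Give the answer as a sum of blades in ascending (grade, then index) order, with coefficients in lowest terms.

first term: 14/15 - 11/15*e1 - 233/45*e2 + 259/45*e1 e2
second term: -94/15 + 29/15*e1 - 73/45*e2 + 299/45*e1 e2
Answer: 36/5 - 8/3*e1 - 32/9*e2 - 8/9*e1 e2


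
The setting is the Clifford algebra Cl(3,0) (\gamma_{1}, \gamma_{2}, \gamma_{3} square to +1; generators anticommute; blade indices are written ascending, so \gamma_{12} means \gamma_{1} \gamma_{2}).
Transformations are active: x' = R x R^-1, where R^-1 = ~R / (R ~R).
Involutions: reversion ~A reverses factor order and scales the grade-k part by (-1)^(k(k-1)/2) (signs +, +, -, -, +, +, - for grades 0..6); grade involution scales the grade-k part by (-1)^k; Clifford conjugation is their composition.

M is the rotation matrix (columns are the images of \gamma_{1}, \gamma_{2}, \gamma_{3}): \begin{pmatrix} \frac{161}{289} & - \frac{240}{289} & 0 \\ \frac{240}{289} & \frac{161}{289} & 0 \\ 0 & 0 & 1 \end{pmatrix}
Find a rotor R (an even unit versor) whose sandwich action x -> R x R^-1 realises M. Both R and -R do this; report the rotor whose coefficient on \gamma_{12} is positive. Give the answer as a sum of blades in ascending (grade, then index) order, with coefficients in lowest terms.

Method: write R = a + b12*\gamma_{12} + b13*\gamma_{13} + b23*\gamma_{23} with a^2 + b12^2 + b13^2 + b23^2 = 1 (so R^-1 = ~R). Expanding the columns R e_j ~R gives tr M = 4a^2 - 1 and, from the antisymmetric part, M21 - M12 = -4a*b12, M13 - M31 = 4a*b13, M32 - M23 = -4a*b23.
Here tr M = \frac{611}{289}, so a^2 = (1 + tr M)/4 = \frac{225}{289} and a = ±\frac{15}{17}. Taking a = \frac{15}{17}: M21 - M12 = \frac{480}{289}, M13 - M31 = 0, M32 - M23 = 0, giving b12 = -\frac{8}{17}, b13 = 0, b23 = 0, i.e. R = \frac{15}{17} - \frac{8}{17} \gamma_{12}.
Its \gamma_{12} coefficient is negative, so report the other preimage -R.
Answer: -\frac{15}{17} + \frac{8}{17} \gamma_{12}. Key observation: the double cover Spin(3) -> SO(3) sends R and -R to the same matrix (trace \frac{611}{289} here), so the stated sign of the \gamma_{12} coefficient is what selects one sheet.


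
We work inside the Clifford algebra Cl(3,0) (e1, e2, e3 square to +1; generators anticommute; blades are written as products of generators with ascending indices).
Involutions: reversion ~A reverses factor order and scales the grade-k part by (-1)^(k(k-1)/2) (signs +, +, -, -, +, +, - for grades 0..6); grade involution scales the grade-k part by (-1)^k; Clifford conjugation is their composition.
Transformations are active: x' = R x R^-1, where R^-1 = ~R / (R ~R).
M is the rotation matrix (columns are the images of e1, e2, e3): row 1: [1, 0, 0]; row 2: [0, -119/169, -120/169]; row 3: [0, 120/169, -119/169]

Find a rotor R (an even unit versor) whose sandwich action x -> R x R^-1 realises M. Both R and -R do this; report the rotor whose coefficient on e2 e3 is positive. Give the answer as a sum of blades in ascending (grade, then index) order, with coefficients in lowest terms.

Method: write R = a + b12*e1 e2 + b13*e1 e3 + b23*e2 e3 with a^2 + b12^2 + b13^2 + b23^2 = 1 (so R^-1 = ~R). Expanding the columns R e_j ~R gives tr M = 4a^2 - 1 and, from the antisymmetric part, M21 - M12 = -4a*b12, M13 - M31 = 4a*b13, M32 - M23 = -4a*b23.
Here tr M = -69/169, so a^2 = (1 + tr M)/4 = 25/169 and a = ±5/13. Taking a = 5/13: M21 - M12 = 0, M13 - M31 = 0, M32 - M23 = 240/169, giving b12 = 0, b13 = 0, b23 = -12/13, i.e. R = 5/13 - 12/13*e2 e3.
Its e2 e3 coefficient is negative, so report the other preimage -R.
Answer: -5/13 + 12/13*e2 e3. Sheet selection: the two-to-one cover makes ±R indistinguishable at the matrix level (trace -69/169), so uniqueness comes from the required sign on e2 e3.
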